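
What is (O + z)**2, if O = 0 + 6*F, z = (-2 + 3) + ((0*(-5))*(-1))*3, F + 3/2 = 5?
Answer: 484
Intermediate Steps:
F = 7/2 (F = -3/2 + 5 = 7/2 ≈ 3.5000)
z = 1 (z = 1 + (0*(-1))*3 = 1 + 0*3 = 1 + 0 = 1)
O = 21 (O = 0 + 6*(7/2) = 0 + 21 = 21)
(O + z)**2 = (21 + 1)**2 = 22**2 = 484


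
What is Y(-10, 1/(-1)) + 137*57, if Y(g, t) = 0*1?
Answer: 7809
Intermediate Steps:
Y(g, t) = 0
Y(-10, 1/(-1)) + 137*57 = 0 + 137*57 = 0 + 7809 = 7809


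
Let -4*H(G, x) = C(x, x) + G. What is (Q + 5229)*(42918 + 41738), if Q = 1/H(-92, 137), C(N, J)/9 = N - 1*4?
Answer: 37626602992/85 ≈ 4.4267e+8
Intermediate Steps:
C(N, J) = -36 + 9*N (C(N, J) = 9*(N - 1*4) = 9*(N - 4) = 9*(-4 + N) = -36 + 9*N)
H(G, x) = 9 - 9*x/4 - G/4 (H(G, x) = -((-36 + 9*x) + G)/4 = -(-36 + G + 9*x)/4 = 9 - 9*x/4 - G/4)
Q = -4/1105 (Q = 1/(9 - 9/4*137 - ¼*(-92)) = 1/(9 - 1233/4 + 23) = 1/(-1105/4) = -4/1105 ≈ -0.0036199)
(Q + 5229)*(42918 + 41738) = (-4/1105 + 5229)*(42918 + 41738) = (5778041/1105)*84656 = 37626602992/85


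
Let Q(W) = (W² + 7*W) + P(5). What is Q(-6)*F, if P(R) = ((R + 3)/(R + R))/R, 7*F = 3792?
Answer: -553632/175 ≈ -3163.6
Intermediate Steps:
F = 3792/7 (F = (⅐)*3792 = 3792/7 ≈ 541.71)
P(R) = (3 + R)/(2*R²) (P(R) = ((3 + R)/((2*R)))/R = ((3 + R)*(1/(2*R)))/R = ((3 + R)/(2*R))/R = (3 + R)/(2*R²))
Q(W) = 4/25 + W² + 7*W (Q(W) = (W² + 7*W) + (½)*(3 + 5)/5² = (W² + 7*W) + (½)*(1/25)*8 = (W² + 7*W) + 4/25 = 4/25 + W² + 7*W)
Q(-6)*F = (4/25 + (-6)² + 7*(-6))*(3792/7) = (4/25 + 36 - 42)*(3792/7) = -146/25*3792/7 = -553632/175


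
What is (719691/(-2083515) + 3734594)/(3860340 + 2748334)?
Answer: 370527709439/655679590910 ≈ 0.56510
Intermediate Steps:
(719691/(-2083515) + 3734594)/(3860340 + 2748334) = (719691*(-1/2083515) + 3734594)/6608674 = (-34271/99215 + 3734594)*(1/6608674) = (370527709439/99215)*(1/6608674) = 370527709439/655679590910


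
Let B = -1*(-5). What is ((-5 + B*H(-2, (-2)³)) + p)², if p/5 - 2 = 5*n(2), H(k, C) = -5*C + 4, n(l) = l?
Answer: 75625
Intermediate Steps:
H(k, C) = 4 - 5*C
B = 5
p = 60 (p = 10 + 5*(5*2) = 10 + 5*10 = 10 + 50 = 60)
((-5 + B*H(-2, (-2)³)) + p)² = ((-5 + 5*(4 - 5*(-2)³)) + 60)² = ((-5 + 5*(4 - 5*(-8))) + 60)² = ((-5 + 5*(4 + 40)) + 60)² = ((-5 + 5*44) + 60)² = ((-5 + 220) + 60)² = (215 + 60)² = 275² = 75625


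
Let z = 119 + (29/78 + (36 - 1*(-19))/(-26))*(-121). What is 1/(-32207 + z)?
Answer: -39/1243204 ≈ -3.1371e-5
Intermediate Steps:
z = 12869/39 (z = 119 + (29*(1/78) + (36 + 19)*(-1/26))*(-121) = 119 + (29/78 + 55*(-1/26))*(-121) = 119 + (29/78 - 55/26)*(-121) = 119 - 68/39*(-121) = 119 + 8228/39 = 12869/39 ≈ 329.97)
1/(-32207 + z) = 1/(-32207 + 12869/39) = 1/(-1243204/39) = -39/1243204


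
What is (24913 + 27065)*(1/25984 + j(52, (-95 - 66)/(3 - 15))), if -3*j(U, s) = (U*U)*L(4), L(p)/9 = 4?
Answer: -21912075188859/12992 ≈ -1.6866e+9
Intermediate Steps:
L(p) = 36 (L(p) = 9*4 = 36)
j(U, s) = -12*U² (j(U, s) = -U*U*36/3 = -U²*36/3 = -12*U²)
(24913 + 27065)*(1/25984 + j(52, (-95 - 66)/(3 - 15))) = (24913 + 27065)*(1/25984 - 12*52²) = 51978*(1/25984 - 12*2704) = 51978*(1/25984 - 32448) = 51978*(-843128831/25984) = -21912075188859/12992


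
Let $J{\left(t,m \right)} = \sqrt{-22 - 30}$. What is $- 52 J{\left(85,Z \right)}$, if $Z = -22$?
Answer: $- 104 i \sqrt{13} \approx - 374.98 i$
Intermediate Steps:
$J{\left(t,m \right)} = 2 i \sqrt{13}$ ($J{\left(t,m \right)} = \sqrt{-52} = 2 i \sqrt{13}$)
$- 52 J{\left(85,Z \right)} = - 52 \cdot 2 i \sqrt{13} = - 104 i \sqrt{13}$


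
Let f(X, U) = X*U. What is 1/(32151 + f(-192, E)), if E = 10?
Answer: 1/30231 ≈ 3.3079e-5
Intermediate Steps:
f(X, U) = U*X
1/(32151 + f(-192, E)) = 1/(32151 + 10*(-192)) = 1/(32151 - 1920) = 1/30231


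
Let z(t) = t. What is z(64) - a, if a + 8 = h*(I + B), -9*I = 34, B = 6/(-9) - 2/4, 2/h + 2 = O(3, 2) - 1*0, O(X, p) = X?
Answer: 737/9 ≈ 81.889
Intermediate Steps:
h = 2 (h = 2/(-2 + (3 - 1*0)) = 2/(-2 + (3 + 0)) = 2/(-2 + 3) = 2/1 = 2*1 = 2)
B = -7/6 (B = 6*(-⅑) - 2*¼ = -⅔ - ½ = -7/6 ≈ -1.1667)
I = -34/9 (I = -⅑*34 = -34/9 ≈ -3.7778)
a = -161/9 (a = -8 + 2*(-34/9 - 7/6) = -8 + 2*(-89/18) = -8 - 89/9 = -161/9 ≈ -17.889)
z(64) - a = 64 - 1*(-161/9) = 64 + 161/9 = 737/9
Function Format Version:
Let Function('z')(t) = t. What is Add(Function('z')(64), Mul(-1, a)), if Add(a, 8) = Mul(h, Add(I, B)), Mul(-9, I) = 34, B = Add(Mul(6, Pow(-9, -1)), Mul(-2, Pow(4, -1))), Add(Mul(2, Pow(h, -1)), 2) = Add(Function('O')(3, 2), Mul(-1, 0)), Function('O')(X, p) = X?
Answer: Rational(737, 9) ≈ 81.889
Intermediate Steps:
h = 2 (h = Mul(2, Pow(Add(-2, Add(3, Mul(-1, 0))), -1)) = Mul(2, Pow(Add(-2, Add(3, 0)), -1)) = Mul(2, Pow(Add(-2, 3), -1)) = Mul(2, Pow(1, -1)) = Mul(2, 1) = 2)
B = Rational(-7, 6) (B = Add(Mul(6, Rational(-1, 9)), Mul(-2, Rational(1, 4))) = Add(Rational(-2, 3), Rational(-1, 2)) = Rational(-7, 6) ≈ -1.1667)
I = Rational(-34, 9) (I = Mul(Rational(-1, 9), 34) = Rational(-34, 9) ≈ -3.7778)
a = Rational(-161, 9) (a = Add(-8, Mul(2, Add(Rational(-34, 9), Rational(-7, 6)))) = Add(-8, Mul(2, Rational(-89, 18))) = Add(-8, Rational(-89, 9)) = Rational(-161, 9) ≈ -17.889)
Add(Function('z')(64), Mul(-1, a)) = Add(64, Mul(-1, Rational(-161, 9))) = Add(64, Rational(161, 9)) = Rational(737, 9)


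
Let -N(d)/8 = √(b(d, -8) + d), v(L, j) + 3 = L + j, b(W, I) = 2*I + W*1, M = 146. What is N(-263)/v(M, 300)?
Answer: -8*I*√542/443 ≈ -0.42042*I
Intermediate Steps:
b(W, I) = W + 2*I (b(W, I) = 2*I + W = W + 2*I)
v(L, j) = -3 + L + j (v(L, j) = -3 + (L + j) = -3 + L + j)
N(d) = -8*√(-16 + 2*d) (N(d) = -8*√((d + 2*(-8)) + d) = -8*√((d - 16) + d) = -8*√((-16 + d) + d) = -8*√(-16 + 2*d))
N(-263)/v(M, 300) = (-8*√(-16 + 2*(-263)))/(-3 + 146 + 300) = -8*√(-16 - 526)/443 = -8*I*√542*(1/443) = -8*I*√542/443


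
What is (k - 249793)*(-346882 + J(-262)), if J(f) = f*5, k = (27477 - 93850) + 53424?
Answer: 91484662464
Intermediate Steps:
k = -12949 (k = -66373 + 53424 = -12949)
J(f) = 5*f
(k - 249793)*(-346882 + J(-262)) = (-12949 - 249793)*(-346882 + 5*(-262)) = -262742*(-346882 - 1310) = -262742*(-348192) = 91484662464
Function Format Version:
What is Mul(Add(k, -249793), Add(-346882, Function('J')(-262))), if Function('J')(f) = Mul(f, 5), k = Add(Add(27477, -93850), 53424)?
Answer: 91484662464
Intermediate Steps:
k = -12949 (k = Add(-66373, 53424) = -12949)
Function('J')(f) = Mul(5, f)
Mul(Add(k, -249793), Add(-346882, Function('J')(-262))) = Mul(Add(-12949, -249793), Add(-346882, Mul(5, -262))) = Mul(-262742, Add(-346882, -1310)) = Mul(-262742, -348192) = 91484662464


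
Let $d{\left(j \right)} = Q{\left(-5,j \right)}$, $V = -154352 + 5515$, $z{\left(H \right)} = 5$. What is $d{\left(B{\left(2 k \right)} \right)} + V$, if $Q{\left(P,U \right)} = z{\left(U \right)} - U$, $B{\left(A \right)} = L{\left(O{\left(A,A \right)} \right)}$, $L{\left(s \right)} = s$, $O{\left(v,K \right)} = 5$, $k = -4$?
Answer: $-148837$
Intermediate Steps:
$B{\left(A \right)} = 5$
$V = -148837$
$Q{\left(P,U \right)} = 5 - U$
$d{\left(j \right)} = 5 - j$
$d{\left(B{\left(2 k \right)} \right)} + V = \left(5 - 5\right) - 148837 = 0 - 148837 = -148837$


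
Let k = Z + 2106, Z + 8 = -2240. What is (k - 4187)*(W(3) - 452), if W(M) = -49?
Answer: 2168829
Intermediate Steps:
Z = -2248 (Z = -8 - 2240 = -2248)
k = -142 (k = -2248 + 2106 = -142)
(k - 4187)*(W(3) - 452) = (-142 - 4187)*(-49 - 452) = -4329*(-501) = 2168829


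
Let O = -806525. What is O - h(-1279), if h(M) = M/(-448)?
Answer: -361324479/448 ≈ -8.0653e+5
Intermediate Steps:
h(M) = -M/448 (h(M) = M*(-1/448) = -M/448)
O - h(-1279) = -806525 - (-1)*(-1279)/448 = -806525 - 1*1279/448 = -806525 - 1279/448 = -361324479/448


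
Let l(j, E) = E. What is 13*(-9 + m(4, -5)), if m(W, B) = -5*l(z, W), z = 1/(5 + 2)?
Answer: -377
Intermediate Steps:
z = ⅐ (z = 1/7 = ⅐ ≈ 0.14286)
m(W, B) = -5*W
13*(-9 + m(4, -5)) = 13*(-9 - 5*4) = 13*(-9 - 20) = 13*(-29) = -377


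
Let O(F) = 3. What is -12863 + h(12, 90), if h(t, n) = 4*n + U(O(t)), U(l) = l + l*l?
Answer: -12491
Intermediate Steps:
U(l) = l + l**2
h(t, n) = 12 + 4*n (h(t, n) = 4*n + 3*(1 + 3) = 4*n + 3*4 = 4*n + 12 = 12 + 4*n)
-12863 + h(12, 90) = -12863 + (12 + 4*90) = -12863 + (12 + 360) = -12863 + 372 = -12491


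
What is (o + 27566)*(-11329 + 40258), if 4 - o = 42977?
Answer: -445709103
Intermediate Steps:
o = -42973 (o = 4 - 1*42977 = 4 - 42977 = -42973)
(o + 27566)*(-11329 + 40258) = (-42973 + 27566)*(-11329 + 40258) = -15407*28929 = -445709103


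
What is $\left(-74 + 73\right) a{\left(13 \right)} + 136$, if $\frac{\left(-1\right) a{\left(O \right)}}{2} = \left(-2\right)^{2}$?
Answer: $144$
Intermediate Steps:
$a{\left(O \right)} = -8$ ($a{\left(O \right)} = - 2 \left(-2\right)^{2} = \left(-2\right) 4 = -8$)
$\left(-74 + 73\right) a{\left(13 \right)} + 136 = \left(-74 + 73\right) \left(-8\right) + 136 = \left(-1\right) \left(-8\right) + 136 = 8 + 136 = 144$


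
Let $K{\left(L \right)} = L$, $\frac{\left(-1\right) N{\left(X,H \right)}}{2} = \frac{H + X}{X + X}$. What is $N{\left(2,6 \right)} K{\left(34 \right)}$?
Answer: $-136$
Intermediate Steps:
$N{\left(X,H \right)} = - \frac{H + X}{X}$ ($N{\left(X,H \right)} = - 2 \frac{H + X}{X + X} = - 2 \frac{H + X}{2 X} = - \frac{H + X}{X}$)
$N{\left(2,6 \right)} K{\left(34 \right)} = \frac{\left(-1\right) 6 - 2}{2} \cdot 34 = \frac{-6 - 2}{2} \cdot 34 = \frac{1}{2} \left(-8\right) 34 = \left(-4\right) 34 = -136$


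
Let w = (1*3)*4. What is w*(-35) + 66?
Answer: -354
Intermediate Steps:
w = 12 (w = 3*4 = 12)
w*(-35) + 66 = 12*(-35) + 66 = -420 + 66 = -354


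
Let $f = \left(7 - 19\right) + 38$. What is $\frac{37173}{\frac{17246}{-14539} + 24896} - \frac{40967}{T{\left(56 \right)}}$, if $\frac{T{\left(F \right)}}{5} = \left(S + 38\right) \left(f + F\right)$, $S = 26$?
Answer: $- \frac{107700834781}{1582909185920} \approx -0.06804$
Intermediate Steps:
$f = 26$ ($f = -12 + 38 = 26$)
$T{\left(F \right)} = 8320 + 320 F$ ($T{\left(F \right)} = 5 \left(26 + 38\right) \left(26 + F\right) = 5 \cdot 64 \left(26 + F\right) = 5 \left(1664 + 64 F\right) = 8320 + 320 F$)
$\frac{37173}{\frac{17246}{-14539} + 24896} - \frac{40967}{T{\left(56 \right)}} = \frac{37173}{\frac{17246}{-14539} + 24896} - \frac{40967}{8320 + 320 \cdot 56} = \frac{37173}{17246 \left(- \frac{1}{14539}\right) + 24896} - \frac{40967}{8320 + 17920} = \frac{37173}{- \frac{17246}{14539} + 24896} - \frac{40967}{26240} = \frac{37173}{\frac{361945698}{14539}} - \frac{40967}{26240} = 37173 \cdot \frac{14539}{361945698} - \frac{40967}{26240} = \frac{180152749}{120648566} - \frac{40967}{26240} = - \frac{107700834781}{1582909185920}$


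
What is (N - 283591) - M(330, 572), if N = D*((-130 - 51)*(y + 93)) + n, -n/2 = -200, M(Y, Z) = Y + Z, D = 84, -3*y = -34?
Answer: -1870377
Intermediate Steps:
y = 34/3 (y = -1/3*(-34) = 34/3 ≈ 11.333)
n = 400 (n = -2*(-200) = 400)
N = -1585884 (N = 84*((-130 - 51)*(34/3 + 93)) + 400 = 84*(-181*313/3) + 400 = 84*(-56653/3) + 400 = -1586284 + 400 = -1585884)
(N - 283591) - M(330, 572) = (-1585884 - 283591) - (330 + 572) = -1869475 - 1*902 = -1869475 - 902 = -1870377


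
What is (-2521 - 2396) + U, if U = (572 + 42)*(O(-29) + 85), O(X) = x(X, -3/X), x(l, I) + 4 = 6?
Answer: 48501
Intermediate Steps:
x(l, I) = 2 (x(l, I) = -4 + 6 = 2)
O(X) = 2
U = 53418 (U = (572 + 42)*(2 + 85) = 614*87 = 53418)
(-2521 - 2396) + U = (-2521 - 2396) + 53418 = -4917 + 53418 = 48501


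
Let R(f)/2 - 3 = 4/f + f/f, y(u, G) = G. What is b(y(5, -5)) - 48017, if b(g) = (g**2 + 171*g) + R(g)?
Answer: -244203/5 ≈ -48841.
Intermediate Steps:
R(f) = 8 + 8/f (R(f) = 6 + 2*(4/f + f/f) = 6 + 2*(4/f + 1) = 6 + 2*(1 + 4/f) = 6 + (2 + 8/f) = 8 + 8/f)
b(g) = 8 + g**2 + 8/g + 171*g (b(g) = (g**2 + 171*g) + (8 + 8/g) = 8 + g**2 + 8/g + 171*g)
b(y(5, -5)) - 48017 = (8 + (-5)**2 + 8/(-5) + 171*(-5)) - 48017 = (8 + 25 + 8*(-1/5) - 855) - 48017 = (8 + 25 - 8/5 - 855) - 48017 = -4118/5 - 48017 = -244203/5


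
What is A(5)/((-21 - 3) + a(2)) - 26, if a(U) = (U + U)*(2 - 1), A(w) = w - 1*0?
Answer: -105/4 ≈ -26.250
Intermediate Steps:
A(w) = w (A(w) = w + 0 = w)
a(U) = 2*U (a(U) = (2*U)*1 = 2*U)
A(5)/((-21 - 3) + a(2)) - 26 = 5/((-21 - 3) + 2*2) - 26 = 5/(-24 + 4) - 26 = 5/(-20) - 26 = 5*(-1/20) - 26 = -¼ - 26 = -105/4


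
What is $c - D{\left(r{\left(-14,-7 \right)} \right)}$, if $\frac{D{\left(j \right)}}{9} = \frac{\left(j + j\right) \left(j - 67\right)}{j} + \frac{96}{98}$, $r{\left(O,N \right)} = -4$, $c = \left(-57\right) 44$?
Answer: $- \frac{60702}{49} \approx -1238.8$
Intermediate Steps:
$c = -2508$
$D{\left(j \right)} = - \frac{58662}{49} + 18 j$ ($D{\left(j \right)} = 9 \left(\frac{\left(j + j\right) \left(j - 67\right)}{j} + \frac{96}{98}\right) = 9 \left(\frac{2 j \left(-67 + j\right)}{j} + 96 \cdot \frac{1}{98}\right) = 9 \left(\frac{2 j \left(-67 + j\right)}{j} + \frac{48}{49}\right) = 9 \left(\left(-134 + 2 j\right) + \frac{48}{49}\right) = 9 \left(- \frac{6518}{49} + 2 j\right) = - \frac{58662}{49} + 18 j$)
$c - D{\left(r{\left(-14,-7 \right)} \right)} = -2508 - \left(- \frac{58662}{49} + 18 \left(-4\right)\right) = -2508 - \left(- \frac{58662}{49} - 72\right) = -2508 - - \frac{62190}{49} = -2508 + \frac{62190}{49} = - \frac{60702}{49}$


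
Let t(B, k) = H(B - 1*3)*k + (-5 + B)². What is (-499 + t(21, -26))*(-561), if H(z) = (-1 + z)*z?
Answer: 4599639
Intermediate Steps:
H(z) = z*(-1 + z)
t(B, k) = (-5 + B)² + k*(-4 + B)*(-3 + B) (t(B, k) = ((B - 1*3)*(-1 + (B - 1*3)))*k + (-5 + B)² = ((B - 3)*(-1 + (B - 3)))*k + (-5 + B)² = ((-3 + B)*(-1 + (-3 + B)))*k + (-5 + B)² = ((-3 + B)*(-4 + B))*k + (-5 + B)² = ((-4 + B)*(-3 + B))*k + (-5 + B)² = k*(-4 + B)*(-3 + B) + (-5 + B)² = (-5 + B)² + k*(-4 + B)*(-3 + B))
(-499 + t(21, -26))*(-561) = (-499 + ((-5 + 21)² - 26*(-4 + 21)*(-3 + 21)))*(-561) = (-499 + (16² - 26*17*18))*(-561) = (-499 + (256 - 7956))*(-561) = (-499 - 7700)*(-561) = -8199*(-561) = 4599639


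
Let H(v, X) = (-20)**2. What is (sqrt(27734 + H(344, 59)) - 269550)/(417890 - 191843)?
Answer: -89850/75349 + sqrt(3126)/75349 ≈ -1.1917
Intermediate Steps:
H(v, X) = 400
(sqrt(27734 + H(344, 59)) - 269550)/(417890 - 191843) = (sqrt(27734 + 400) - 269550)/(417890 - 191843) = (sqrt(28134) - 269550)/226047 = (3*sqrt(3126) - 269550)*(1/226047) = (-269550 + 3*sqrt(3126))*(1/226047) = -89850/75349 + sqrt(3126)/75349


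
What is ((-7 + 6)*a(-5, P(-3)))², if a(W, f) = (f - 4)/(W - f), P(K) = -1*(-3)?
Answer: 1/64 ≈ 0.015625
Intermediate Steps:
P(K) = 3
a(W, f) = (-4 + f)/(W - f)
((-7 + 6)*a(-5, P(-3)))² = ((-7 + 6)*((-4 + 3)/(-5 - 1*3)))² = (-(-1)/(-5 - 3))² = (-(-1)/(-8))² = (-(-1)*(-1)/8)² = (-1*⅛)² = (-⅛)² = 1/64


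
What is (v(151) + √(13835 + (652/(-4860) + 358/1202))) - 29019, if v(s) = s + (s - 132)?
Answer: -28849 + √91075336083705/81135 ≈ -28731.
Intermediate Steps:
v(s) = -132 + 2*s (v(s) = s + (-132 + s) = -132 + 2*s)
(v(151) + √(13835 + (652/(-4860) + 358/1202))) - 29019 = ((-132 + 2*151) + √(13835 + (652/(-4860) + 358/1202))) - 29019 = ((-132 + 302) + √(13835 + (652*(-1/4860) + 358*(1/1202)))) - 29019 = (170 + √(13835 + (-163/1215 + 179/601))) - 29019 = (170 + √(13835 + 119522/730215)) - 29019 = (170 + √(10102644047/730215)) - 29019 = (170 + √91075336083705/81135) - 29019 = -28849 + √91075336083705/81135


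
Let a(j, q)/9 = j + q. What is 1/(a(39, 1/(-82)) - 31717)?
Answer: -82/2572021 ≈ -3.1882e-5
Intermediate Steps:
a(j, q) = 9*j + 9*q (a(j, q) = 9*(j + q) = 9*j + 9*q)
1/(a(39, 1/(-82)) - 31717) = 1/((9*39 + 9/(-82)) - 31717) = 1/((351 + 9*(-1/82)) - 31717) = 1/((351 - 9/82) - 31717) = 1/(28773/82 - 31717) = 1/(-2572021/82) = -82/2572021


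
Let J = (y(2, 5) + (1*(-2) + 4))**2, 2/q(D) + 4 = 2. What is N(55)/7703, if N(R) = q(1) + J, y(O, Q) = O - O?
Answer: 3/7703 ≈ 0.00038946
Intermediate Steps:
y(O, Q) = 0
q(D) = -1 (q(D) = 2/(-4 + 2) = 2/(-2) = 2*(-1/2) = -1)
J = 4 (J = (0 + (1*(-2) + 4))**2 = (0 + (-2 + 4))**2 = (0 + 2)**2 = 2**2 = 4)
N(R) = 3 (N(R) = -1 + 4 = 3)
N(55)/7703 = 3/7703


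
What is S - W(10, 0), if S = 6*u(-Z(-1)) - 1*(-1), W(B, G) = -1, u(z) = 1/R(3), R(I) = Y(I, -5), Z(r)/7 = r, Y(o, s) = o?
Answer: 4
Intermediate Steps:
Z(r) = 7*r
R(I) = I
u(z) = ⅓ (u(z) = 1/3 = ⅓)
S = 3 (S = 6*(⅓) - 1*(-1) = 2 + 1 = 3)
S - W(10, 0) = 3 - 1*(-1) = 3 + 1 = 4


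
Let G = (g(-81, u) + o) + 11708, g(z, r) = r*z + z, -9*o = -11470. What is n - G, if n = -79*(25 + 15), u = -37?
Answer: -171526/9 ≈ -19058.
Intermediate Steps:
o = 11470/9 (o = -⅑*(-11470) = 11470/9 ≈ 1274.4)
g(z, r) = z + r*z
n = -3160 (n = -79*40 = -1*3160 = -3160)
G = 143086/9 (G = (-81*(1 - 37) + 11470/9) + 11708 = (-81*(-36) + 11470/9) + 11708 = (2916 + 11470/9) + 11708 = 37714/9 + 11708 = 143086/9 ≈ 15898.)
n - G = -3160 - 1*143086/9 = -3160 - 143086/9 = -171526/9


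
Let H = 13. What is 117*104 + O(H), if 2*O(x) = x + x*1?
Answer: 12181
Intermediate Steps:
O(x) = x (O(x) = (x + x*1)/2 = (x + x)/2 = (2*x)/2 = x)
117*104 + O(H) = 117*104 + 13 = 12168 + 13 = 12181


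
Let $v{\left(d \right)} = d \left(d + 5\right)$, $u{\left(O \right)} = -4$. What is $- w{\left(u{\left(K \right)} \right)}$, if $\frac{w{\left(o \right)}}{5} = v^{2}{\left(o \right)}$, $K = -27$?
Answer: $-80$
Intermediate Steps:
$v{\left(d \right)} = d \left(5 + d\right)$
$w{\left(o \right)} = 5 o^{2} \left(5 + o\right)^{2}$ ($w{\left(o \right)} = 5 \left(o \left(5 + o\right)\right)^{2} = 5 o^{2} \left(5 + o\right)^{2}$)
$- w{\left(u{\left(K \right)} \right)} = - 5 \left(-4\right)^{2} \left(5 - 4\right)^{2} = - 5 \cdot 16 \cdot 1^{2} = - 5 \cdot 16 \cdot 1 = \left(-1\right) 80 = -80$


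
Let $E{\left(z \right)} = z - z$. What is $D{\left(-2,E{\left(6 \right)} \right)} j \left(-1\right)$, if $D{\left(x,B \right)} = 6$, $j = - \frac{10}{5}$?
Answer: $12$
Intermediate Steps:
$j = -2$ ($j = \left(-10\right) \frac{1}{5} = -2$)
$E{\left(z \right)} = 0$
$D{\left(-2,E{\left(6 \right)} \right)} j \left(-1\right) = 6 \left(-2\right) \left(-1\right) = \left(-12\right) \left(-1\right) = 12$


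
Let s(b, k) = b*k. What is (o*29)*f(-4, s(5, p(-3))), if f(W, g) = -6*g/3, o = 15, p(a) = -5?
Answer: 21750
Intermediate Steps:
f(W, g) = -2*g (f(W, g) = -6*g*(1/3) = -2*g)
(o*29)*f(-4, s(5, p(-3))) = (15*29)*(-10*(-5)) = 435*(-2*(-25)) = 435*50 = 21750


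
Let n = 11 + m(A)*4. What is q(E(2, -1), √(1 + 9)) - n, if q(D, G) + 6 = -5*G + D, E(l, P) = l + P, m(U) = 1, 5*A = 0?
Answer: -20 - 5*√10 ≈ -35.811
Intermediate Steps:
A = 0 (A = (⅕)*0 = 0)
E(l, P) = P + l
q(D, G) = -6 + D - 5*G (q(D, G) = -6 + (-5*G + D) = -6 + (D - 5*G) = -6 + D - 5*G)
n = 15 (n = 11 + 1*4 = 11 + 4 = 15)
q(E(2, -1), √(1 + 9)) - n = (-6 + (-1 + 2) - 5*√(1 + 9)) - 1*15 = (-6 + 1 - 5*√10) - 15 = (-5 - 5*√10) - 15 = -20 - 5*√10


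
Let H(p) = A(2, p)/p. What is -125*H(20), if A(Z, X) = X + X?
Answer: -250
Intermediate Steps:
A(Z, X) = 2*X
H(p) = 2 (H(p) = (2*p)/p = 2)
-125*H(20) = -125*2 = -250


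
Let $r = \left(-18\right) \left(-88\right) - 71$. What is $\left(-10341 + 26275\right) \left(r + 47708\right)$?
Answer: $784287414$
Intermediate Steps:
$r = 1513$ ($r = 1584 - 71 = 1513$)
$\left(-10341 + 26275\right) \left(r + 47708\right) = \left(-10341 + 26275\right) \left(1513 + 47708\right) = 15934 \cdot 49221 = 784287414$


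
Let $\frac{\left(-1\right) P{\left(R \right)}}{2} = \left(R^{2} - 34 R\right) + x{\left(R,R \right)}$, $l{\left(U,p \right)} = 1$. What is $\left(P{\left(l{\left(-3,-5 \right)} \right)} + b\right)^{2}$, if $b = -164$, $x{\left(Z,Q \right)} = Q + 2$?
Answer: $10816$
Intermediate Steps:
$x{\left(Z,Q \right)} = 2 + Q$
$P{\left(R \right)} = -4 - 2 R^{2} + 66 R$ ($P{\left(R \right)} = - 2 \left(\left(R^{2} - 34 R\right) + \left(2 + R\right)\right) = - 2 \left(2 + R^{2} - 33 R\right) = -4 - 2 R^{2} + 66 R$)
$\left(P{\left(l{\left(-3,-5 \right)} \right)} + b\right)^{2} = \left(\left(-4 - 2 \cdot 1^{2} + 66 \cdot 1\right) - 164\right)^{2} = \left(\left(-4 - 2 + 66\right) - 164\right)^{2} = \left(60 - 164\right)^{2} = \left(-104\right)^{2} = 10816$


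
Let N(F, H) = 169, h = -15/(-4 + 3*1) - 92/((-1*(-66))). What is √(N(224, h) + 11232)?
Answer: √11401 ≈ 106.78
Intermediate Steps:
h = 449/33 (h = -15/(-4 + 3) - 92/66 = -15/(-1) - 92*1/66 = -15*(-1) - 46/33 = 15 - 46/33 = 449/33 ≈ 13.606)
√(N(224, h) + 11232) = √(169 + 11232) = √11401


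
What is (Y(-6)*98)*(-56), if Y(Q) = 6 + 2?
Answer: -43904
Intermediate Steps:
Y(Q) = 8
(Y(-6)*98)*(-56) = (8*98)*(-56) = 784*(-56) = -43904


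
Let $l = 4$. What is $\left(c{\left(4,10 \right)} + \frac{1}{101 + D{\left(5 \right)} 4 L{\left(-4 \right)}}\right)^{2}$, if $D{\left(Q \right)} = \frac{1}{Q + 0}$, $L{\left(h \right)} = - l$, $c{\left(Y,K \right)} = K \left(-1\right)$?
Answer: $\frac{23863225}{239121} \approx 99.796$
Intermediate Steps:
$c{\left(Y,K \right)} = - K$
$L{\left(h \right)} = -4$ ($L{\left(h \right)} = \left(-1\right) 4 = -4$)
$D{\left(Q \right)} = \frac{1}{Q}$
$\left(c{\left(4,10 \right)} + \frac{1}{101 + D{\left(5 \right)} 4 L{\left(-4 \right)}}\right)^{2} = \left(\left(-1\right) 10 + \frac{1}{101 + \frac{1}{5} \cdot 4 \left(-4\right)}\right)^{2} = \left(-10 + \frac{1}{101 + \frac{1}{5} \cdot 4 \left(-4\right)}\right)^{2} = \left(-10 + \frac{1}{101 + \frac{4}{5} \left(-4\right)}\right)^{2} = \left(-10 + \frac{1}{101 - \frac{16}{5}}\right)^{2} = \left(-10 + \frac{1}{\frac{489}{5}}\right)^{2} = \left(-10 + \frac{5}{489}\right)^{2} = \left(- \frac{4885}{489}\right)^{2} = \frac{23863225}{239121}$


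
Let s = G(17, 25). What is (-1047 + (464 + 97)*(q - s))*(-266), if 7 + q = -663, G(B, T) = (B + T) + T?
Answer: 110258064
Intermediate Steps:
G(B, T) = B + 2*T
q = -670 (q = -7 - 663 = -670)
s = 67 (s = 17 + 2*25 = 17 + 50 = 67)
(-1047 + (464 + 97)*(q - s))*(-266) = (-1047 + (464 + 97)*(-670 - 1*67))*(-266) = (-1047 + 561*(-670 - 67))*(-266) = (-1047 + 561*(-737))*(-266) = (-1047 - 413457)*(-266) = -414504*(-266) = 110258064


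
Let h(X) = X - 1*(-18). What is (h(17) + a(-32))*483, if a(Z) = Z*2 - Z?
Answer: 1449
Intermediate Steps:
a(Z) = Z (a(Z) = 2*Z - Z = Z)
h(X) = 18 + X (h(X) = X + 18 = 18 + X)
(h(17) + a(-32))*483 = ((18 + 17) - 32)*483 = (35 - 32)*483 = 3*483 = 1449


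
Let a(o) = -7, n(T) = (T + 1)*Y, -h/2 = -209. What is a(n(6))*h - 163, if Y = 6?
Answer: -3089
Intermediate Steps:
h = 418 (h = -2*(-209) = 418)
n(T) = 6 + 6*T (n(T) = (T + 1)*6 = (1 + T)*6 = 6 + 6*T)
a(n(6))*h - 163 = -7*418 - 163 = -2926 - 163 = -3089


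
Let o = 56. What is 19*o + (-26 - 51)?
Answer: 987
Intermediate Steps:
19*o + (-26 - 51) = 19*56 + (-26 - 51) = 1064 - 77 = 987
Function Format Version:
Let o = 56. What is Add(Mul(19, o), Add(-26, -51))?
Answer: 987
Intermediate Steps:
Add(Mul(19, o), Add(-26, -51)) = Add(Mul(19, 56), Add(-26, -51)) = Add(1064, -77) = 987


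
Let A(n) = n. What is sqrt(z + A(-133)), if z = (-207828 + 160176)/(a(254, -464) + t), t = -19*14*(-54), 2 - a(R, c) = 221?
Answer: I*sqrt(3031645985)/4715 ≈ 11.678*I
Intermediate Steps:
a(R, c) = -219 (a(R, c) = 2 - 1*221 = 2 - 221 = -219)
t = 14364 (t = -266*(-54) = 14364)
z = -15884/4715 (z = (-207828 + 160176)/(-219 + 14364) = -47652/14145 = -47652*1/14145 = -15884/4715 ≈ -3.3688)
sqrt(z + A(-133)) = sqrt(-15884/4715 - 133) = sqrt(-642979/4715) = I*sqrt(3031645985)/4715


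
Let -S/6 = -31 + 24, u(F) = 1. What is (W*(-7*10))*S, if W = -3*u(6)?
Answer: 8820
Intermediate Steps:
W = -3 (W = -3*1 = -3)
S = 42 (S = -6*(-31 + 24) = -6*(-7) = 42)
(W*(-7*10))*S = -(-21)*10*42 = -3*(-70)*42 = 210*42 = 8820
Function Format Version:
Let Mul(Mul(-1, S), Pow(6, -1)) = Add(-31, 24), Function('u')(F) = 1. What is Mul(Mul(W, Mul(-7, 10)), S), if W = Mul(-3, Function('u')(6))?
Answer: 8820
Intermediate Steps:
W = -3 (W = Mul(-3, 1) = -3)
S = 42 (S = Mul(-6, Add(-31, 24)) = Mul(-6, -7) = 42)
Mul(Mul(W, Mul(-7, 10)), S) = Mul(Mul(-3, Mul(-7, 10)), 42) = Mul(Mul(-3, -70), 42) = Mul(210, 42) = 8820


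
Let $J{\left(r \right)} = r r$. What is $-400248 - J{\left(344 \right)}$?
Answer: $-518584$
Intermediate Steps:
$J{\left(r \right)} = r^{2}$
$-400248 - J{\left(344 \right)} = -400248 - 344^{2} = -400248 - 118336 = -518584$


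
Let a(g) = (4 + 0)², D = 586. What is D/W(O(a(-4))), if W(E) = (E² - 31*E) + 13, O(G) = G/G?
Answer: -586/17 ≈ -34.471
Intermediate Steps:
a(g) = 16 (a(g) = 4² = 16)
O(G) = 1
W(E) = 13 + E² - 31*E
D/W(O(a(-4))) = 586/(13 + 1² - 31*1) = 586/(13 + 1 - 31) = 586/(-17) = 586*(-1/17) = -586/17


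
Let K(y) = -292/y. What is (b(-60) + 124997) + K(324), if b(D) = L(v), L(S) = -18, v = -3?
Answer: 10123226/81 ≈ 1.2498e+5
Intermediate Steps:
b(D) = -18
(b(-60) + 124997) + K(324) = (-18 + 124997) - 292/324 = 124979 - 292*1/324 = 124979 - 73/81 = 10123226/81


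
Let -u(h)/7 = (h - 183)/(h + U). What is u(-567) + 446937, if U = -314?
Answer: 393746247/881 ≈ 4.4693e+5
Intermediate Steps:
u(h) = -7*(-183 + h)/(-314 + h) (u(h) = -7*(h - 183)/(h - 314) = -7*(-183 + h)/(-314 + h))
u(-567) + 446937 = 7*(183 - 1*(-567))/(-314 - 567) + 446937 = 7*(183 + 567)/(-881) + 446937 = 7*(-1/881)*750 + 446937 = -5250/881 + 446937 = 393746247/881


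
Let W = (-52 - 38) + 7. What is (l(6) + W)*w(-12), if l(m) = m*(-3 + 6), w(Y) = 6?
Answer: -390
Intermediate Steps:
l(m) = 3*m (l(m) = m*3 = 3*m)
W = -83 (W = -90 + 7 = -83)
(l(6) + W)*w(-12) = (3*6 - 83)*6 = (18 - 83)*6 = -65*6 = -390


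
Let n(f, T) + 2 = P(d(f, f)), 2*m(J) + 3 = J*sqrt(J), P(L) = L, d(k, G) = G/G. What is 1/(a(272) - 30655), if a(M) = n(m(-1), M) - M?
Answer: -1/30928 ≈ -3.2333e-5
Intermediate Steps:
d(k, G) = 1
m(J) = -3/2 + J**(3/2)/2 (m(J) = -3/2 + (J*sqrt(J))/2 = -3/2 + J**(3/2)/2)
n(f, T) = -1 (n(f, T) = -2 + 1 = -1)
a(M) = -1 - M
1/(a(272) - 30655) = 1/((-1 - 1*272) - 30655) = 1/((-1 - 272) - 30655) = 1/(-273 - 30655) = 1/(-30928) = -1/30928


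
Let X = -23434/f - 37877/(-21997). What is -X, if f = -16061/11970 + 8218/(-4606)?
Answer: -290069210011469/38684738089 ≈ -7498.3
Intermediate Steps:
f = -1758637/562590 (f = -16061*1/11970 + 8218*(-1/4606) = -16061/11970 - 587/329 = -1758637/562590 ≈ -3.1260)
X = 290069210011469/38684738089 (X = -23434/(-1758637/562590) - 37877/(-21997) = -23434*(-562590/1758637) - 37877*(-1/21997) = 13183734060/1758637 + 37877/21997 = 290069210011469/38684738089 ≈ 7498.3)
-X = -1*290069210011469/38684738089 = -290069210011469/38684738089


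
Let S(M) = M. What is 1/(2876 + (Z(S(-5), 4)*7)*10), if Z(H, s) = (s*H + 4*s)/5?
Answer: 1/2820 ≈ 0.00035461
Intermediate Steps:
Z(H, s) = 4*s/5 + H*s/5 (Z(H, s) = (H*s + 4*s)*(⅕) = (4*s + H*s)*(⅕) = 4*s/5 + H*s/5)
1/(2876 + (Z(S(-5), 4)*7)*10) = 1/(2876 + (((⅕)*4*(4 - 5))*7)*10) = 1/(2876 + (((⅕)*4*(-1))*7)*10) = 1/(2876 - ⅘*7*10) = 1/(2876 - 28/5*10) = 1/(2876 - 56) = 1/2820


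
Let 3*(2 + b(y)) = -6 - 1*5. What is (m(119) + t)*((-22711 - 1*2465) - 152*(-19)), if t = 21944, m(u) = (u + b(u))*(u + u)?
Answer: -3270808576/3 ≈ -1.0903e+9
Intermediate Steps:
b(y) = -17/3 (b(y) = -2 + (-6 - 1*5)/3 = -2 + (-6 - 5)/3 = -2 + (⅓)*(-11) = -2 - 11/3 = -17/3)
m(u) = 2*u*(-17/3 + u) (m(u) = (u - 17/3)*(u + u) = (-17/3 + u)*(2*u) = 2*u*(-17/3 + u))
(m(119) + t)*((-22711 - 1*2465) - 152*(-19)) = ((⅔)*119*(-17 + 3*119) + 21944)*((-22711 - 1*2465) - 152*(-19)) = ((⅔)*119*(-17 + 357) + 21944)*((-22711 - 2465) + 2888) = ((⅔)*119*340 + 21944)*(-25176 + 2888) = (80920/3 + 21944)*(-22288) = (146752/3)*(-22288) = -3270808576/3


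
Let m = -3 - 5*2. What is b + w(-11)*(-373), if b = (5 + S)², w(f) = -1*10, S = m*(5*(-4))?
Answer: 73955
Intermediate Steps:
m = -13 (m = -3 - 10 = -13)
S = 260 (S = -65*(-4) = -13*(-20) = 260)
w(f) = -10
b = 70225 (b = (5 + 260)² = 265² = 70225)
b + w(-11)*(-373) = 70225 - 10*(-373) = 70225 + 3730 = 73955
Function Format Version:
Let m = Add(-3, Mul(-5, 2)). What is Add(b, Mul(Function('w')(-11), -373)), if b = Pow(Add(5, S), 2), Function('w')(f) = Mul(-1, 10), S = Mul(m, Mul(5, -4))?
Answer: 73955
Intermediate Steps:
m = -13 (m = Add(-3, -10) = -13)
S = 260 (S = Mul(-13, Mul(5, -4)) = Mul(-13, -20) = 260)
Function('w')(f) = -10
b = 70225 (b = Pow(Add(5, 260), 2) = Pow(265, 2) = 70225)
Add(b, Mul(Function('w')(-11), -373)) = Add(70225, Mul(-10, -373)) = Add(70225, 3730) = 73955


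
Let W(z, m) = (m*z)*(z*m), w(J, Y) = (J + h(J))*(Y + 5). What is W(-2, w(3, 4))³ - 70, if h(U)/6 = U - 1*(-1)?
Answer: 13177032454057466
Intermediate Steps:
h(U) = 6 + 6*U (h(U) = 6*(U - 1*(-1)) = 6*(U + 1) = 6*(1 + U) = 6 + 6*U)
w(J, Y) = (5 + Y)*(6 + 7*J) (w(J, Y) = (J + (6 + 6*J))*(Y + 5) = (6 + 7*J)*(5 + Y) = (5 + Y)*(6 + 7*J))
W(z, m) = m²*z² (W(z, m) = (m*z)*(m*z) = m²*z²)
W(-2, w(3, 4))³ - 70 = ((30 + 6*4 + 35*3 + 7*3*4)²*(-2)²)³ - 70 = ((30 + 24 + 105 + 84)²*4)³ - 70 = (243²*4)³ - 70 = (59049*4)³ - 70 = 236196³ - 70 = 13177032454057536 - 70 = 13177032454057466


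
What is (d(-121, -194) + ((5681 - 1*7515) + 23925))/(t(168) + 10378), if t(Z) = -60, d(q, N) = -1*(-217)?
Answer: 1014/469 ≈ 2.1620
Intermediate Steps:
d(q, N) = 217
(d(-121, -194) + ((5681 - 1*7515) + 23925))/(t(168) + 10378) = (217 + ((5681 - 1*7515) + 23925))/(-60 + 10378) = (217 + ((5681 - 7515) + 23925))/10318 = (217 + (-1834 + 23925))*(1/10318) = (217 + 22091)*(1/10318) = 22308*(1/10318) = 1014/469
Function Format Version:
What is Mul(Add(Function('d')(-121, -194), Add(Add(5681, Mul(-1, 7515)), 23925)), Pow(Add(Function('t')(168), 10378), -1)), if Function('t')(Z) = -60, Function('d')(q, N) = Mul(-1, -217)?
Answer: Rational(1014, 469) ≈ 2.1620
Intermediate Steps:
Function('d')(q, N) = 217
Mul(Add(Function('d')(-121, -194), Add(Add(5681, Mul(-1, 7515)), 23925)), Pow(Add(Function('t')(168), 10378), -1)) = Mul(Add(217, Add(Add(5681, Mul(-1, 7515)), 23925)), Pow(Add(-60, 10378), -1)) = Mul(Add(217, Add(Add(5681, -7515), 23925)), Pow(10318, -1)) = Mul(Add(217, Add(-1834, 23925)), Rational(1, 10318)) = Mul(Add(217, 22091), Rational(1, 10318)) = Mul(22308, Rational(1, 10318)) = Rational(1014, 469)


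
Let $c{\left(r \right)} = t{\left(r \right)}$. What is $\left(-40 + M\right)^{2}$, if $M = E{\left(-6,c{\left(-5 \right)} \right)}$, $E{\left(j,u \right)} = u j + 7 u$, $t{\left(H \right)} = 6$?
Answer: $1156$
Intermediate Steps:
$c{\left(r \right)} = 6$
$E{\left(j,u \right)} = 7 u + j u$ ($E{\left(j,u \right)} = j u + 7 u = 7 u + j u$)
$M = 6$ ($M = 6 \left(7 - 6\right) = 6 \cdot 1 = 6$)
$\left(-40 + M\right)^{2} = \left(-40 + 6\right)^{2} = \left(-34\right)^{2} = 1156$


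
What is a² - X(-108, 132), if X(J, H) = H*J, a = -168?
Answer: 42480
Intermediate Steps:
a² - X(-108, 132) = (-168)² - 132*(-108) = 28224 - 1*(-14256) = 28224 + 14256 = 42480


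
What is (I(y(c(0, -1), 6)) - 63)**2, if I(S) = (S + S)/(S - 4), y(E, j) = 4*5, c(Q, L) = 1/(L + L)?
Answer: 14641/4 ≈ 3660.3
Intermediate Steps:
c(Q, L) = 1/(2*L)
y(E, j) = 20
I(S) = 2*S/(-4 + S) (I(S) = (2*S)/(-4 + S) = 2*S/(-4 + S))
(I(y(c(0, -1), 6)) - 63)**2 = (2*20/(-4 + 20) - 63)**2 = (2*20/16 - 63)**2 = (2*20*(1/16) - 63)**2 = (5/2 - 63)**2 = (-121/2)**2 = 14641/4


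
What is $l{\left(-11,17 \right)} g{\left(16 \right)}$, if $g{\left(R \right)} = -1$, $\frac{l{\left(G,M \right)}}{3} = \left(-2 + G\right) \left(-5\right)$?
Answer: $-195$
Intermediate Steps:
$l{\left(G,M \right)} = 30 - 15 G$ ($l{\left(G,M \right)} = 3 \left(-2 + G\right) \left(-5\right) = 3 \left(10 - 5 G\right) = 30 - 15 G$)
$l{\left(-11,17 \right)} g{\left(16 \right)} = \left(30 - -165\right) \left(-1\right) = \left(30 + 165\right) \left(-1\right) = 195 \left(-1\right) = -195$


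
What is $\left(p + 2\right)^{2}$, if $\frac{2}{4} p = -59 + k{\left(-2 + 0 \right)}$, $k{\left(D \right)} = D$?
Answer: $14400$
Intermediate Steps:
$p = -122$ ($p = 2 \left(-59 + \left(-2 + 0\right)\right) = 2 \left(-59 - 2\right) = 2 \left(-61\right) = -122$)
$\left(p + 2\right)^{2} = \left(-122 + 2\right)^{2} = \left(-120\right)^{2} = 14400$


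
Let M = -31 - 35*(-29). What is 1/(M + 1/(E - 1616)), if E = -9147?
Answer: 10763/10590791 ≈ 0.0010163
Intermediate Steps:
M = 984 (M = -31 + 1015 = 984)
1/(M + 1/(E - 1616)) = 1/(984 + 1/(-9147 - 1616)) = 1/(984 + 1/(-10763)) = 1/(984 - 1/10763) = 1/(10590791/10763) = 10763/10590791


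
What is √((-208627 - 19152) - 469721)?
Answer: 150*I*√31 ≈ 835.17*I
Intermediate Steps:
√((-208627 - 19152) - 469721) = √(-227779 - 469721) = √(-697500) = 150*I*√31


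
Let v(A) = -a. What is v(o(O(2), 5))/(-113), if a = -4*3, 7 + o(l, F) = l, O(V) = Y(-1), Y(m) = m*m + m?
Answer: -12/113 ≈ -0.10619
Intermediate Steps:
Y(m) = m + m**2 (Y(m) = m**2 + m = m + m**2)
O(V) = 0 (O(V) = -(1 - 1) = -1*0 = 0)
o(l, F) = -7 + l
a = -12
v(A) = 12 (v(A) = -1*(-12) = 12)
v(o(O(2), 5))/(-113) = 12/(-113) = 12*(-1/113) = -12/113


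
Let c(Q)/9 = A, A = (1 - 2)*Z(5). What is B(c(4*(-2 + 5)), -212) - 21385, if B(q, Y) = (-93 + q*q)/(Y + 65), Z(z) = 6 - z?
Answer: -1047861/49 ≈ -21385.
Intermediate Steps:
A = -1 (A = (1 - 2)*(6 - 1*5) = -(6 - 5) = -1*1 = -1)
c(Q) = -9 (c(Q) = 9*(-1) = -9)
B(q, Y) = (-93 + q²)/(65 + Y)
B(c(4*(-2 + 5)), -212) - 21385 = (-93 + (-9)²)/(65 - 212) - 21385 = (-93 + 81)/(-147) - 21385 = -1/147*(-12) - 21385 = 4/49 - 21385 = -1047861/49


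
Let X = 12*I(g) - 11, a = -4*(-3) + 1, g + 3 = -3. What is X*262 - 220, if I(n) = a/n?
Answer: -9914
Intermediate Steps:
g = -6 (g = -3 - 3 = -6)
a = 13 (a = 12 + 1 = 13)
I(n) = 13/n
X = -37 (X = 12*(13/(-6)) - 11 = 12*(13*(-⅙)) - 11 = 12*(-13/6) - 11 = -26 - 11 = -37)
X*262 - 220 = -37*262 - 220 = -9694 - 220 = -9914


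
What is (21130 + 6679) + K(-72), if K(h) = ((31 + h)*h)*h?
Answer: -184735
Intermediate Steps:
K(h) = h²*(31 + h) (K(h) = (h*(31 + h))*h = h²*(31 + h))
(21130 + 6679) + K(-72) = (21130 + 6679) + (-72)²*(31 - 72) = 27809 + 5184*(-41) = 27809 - 212544 = -184735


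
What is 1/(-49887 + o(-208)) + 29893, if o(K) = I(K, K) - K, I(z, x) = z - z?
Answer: 1485054346/49679 ≈ 29893.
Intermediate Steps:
I(z, x) = 0
o(K) = -K (o(K) = 0 - K = -K)
1/(-49887 + o(-208)) + 29893 = 1/(-49887 - 1*(-208)) + 29893 = 1/(-49887 + 208) + 29893 = 1/(-49679) + 29893 = -1/49679 + 29893 = 1485054346/49679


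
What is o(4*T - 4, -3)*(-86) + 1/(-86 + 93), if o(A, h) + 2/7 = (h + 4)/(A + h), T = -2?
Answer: 3197/105 ≈ 30.448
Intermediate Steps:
o(A, h) = -2/7 + (4 + h)/(A + h) (o(A, h) = -2/7 + (h + 4)/(A + h) = -2/7 + (4 + h)/(A + h))
o(4*T - 4, -3)*(-86) + 1/(-86 + 93) = ((28 - 2*(4*(-2) - 4) + 5*(-3))/(7*((4*(-2) - 4) - 3)))*(-86) + 1/(-86 + 93) = ((28 - 2*(-8 - 4) - 15)/(7*((-8 - 4) - 3)))*(-86) + 1/7 = ((28 - 2*(-12) - 15)/(7*(-12 - 3)))*(-86) + ⅐ = ((⅐)*(28 + 24 - 15)/(-15))*(-86) + ⅐ = ((⅐)*(-1/15)*37)*(-86) + ⅐ = -37/105*(-86) + ⅐ = 3182/105 + ⅐ = 3197/105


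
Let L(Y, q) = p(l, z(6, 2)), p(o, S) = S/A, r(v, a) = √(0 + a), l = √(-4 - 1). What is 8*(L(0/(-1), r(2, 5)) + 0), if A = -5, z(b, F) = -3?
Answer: 24/5 ≈ 4.8000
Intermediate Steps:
l = I*√5 (l = √(-5) = I*√5 ≈ 2.2361*I)
r(v, a) = √a
p(o, S) = -S/5 (p(o, S) = S/(-5) = S*(-⅕) = -S/5)
L(Y, q) = ⅗ (L(Y, q) = -⅕*(-3) = ⅗)
8*(L(0/(-1), r(2, 5)) + 0) = 8*(⅗ + 0) = 8*(⅗) = 24/5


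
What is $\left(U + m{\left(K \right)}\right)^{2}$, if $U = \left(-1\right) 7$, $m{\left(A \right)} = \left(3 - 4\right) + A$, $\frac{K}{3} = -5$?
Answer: $529$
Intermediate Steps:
$K = -15$ ($K = 3 \left(-5\right) = -15$)
$m{\left(A \right)} = -1 + A$
$U = -7$
$\left(U + m{\left(K \right)}\right)^{2} = \left(-7 - 16\right)^{2} = \left(-23\right)^{2} = 529$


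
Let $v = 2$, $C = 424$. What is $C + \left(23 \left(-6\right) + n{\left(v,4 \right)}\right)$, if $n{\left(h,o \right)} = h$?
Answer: $288$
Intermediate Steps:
$C + \left(23 \left(-6\right) + n{\left(v,4 \right)}\right) = 424 + \left(23 \left(-6\right) + 2\right) = 424 + \left(-138 + 2\right) = 424 - 136 = 288$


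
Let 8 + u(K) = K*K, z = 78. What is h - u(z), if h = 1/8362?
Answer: -50807511/8362 ≈ -6076.0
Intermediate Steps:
u(K) = -8 + K² (u(K) = -8 + K*K = -8 + K²)
h = 1/8362 ≈ 0.00011959
h - u(z) = 1/8362 - (-8 + 78²) = 1/8362 - (-8 + 6084) = 1/8362 - 1*6076 = 1/8362 - 6076 = -50807511/8362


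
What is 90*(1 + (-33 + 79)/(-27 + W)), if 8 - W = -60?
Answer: 7830/41 ≈ 190.98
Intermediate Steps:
W = 68 (W = 8 - 1*(-60) = 8 + 60 = 68)
90*(1 + (-33 + 79)/(-27 + W)) = 90*(1 + (-33 + 79)/(-27 + 68)) = 90*(1 + 46/41) = 90*(87/41) = 7830/41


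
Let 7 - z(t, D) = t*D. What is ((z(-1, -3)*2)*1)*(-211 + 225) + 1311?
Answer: 1423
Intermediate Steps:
z(t, D) = 7 - D*t (z(t, D) = 7 - t*D = 7 - D*t)
((z(-1, -3)*2)*1)*(-211 + 225) + 1311 = (((7 - 1*(-3)*(-1))*2)*1)*(-211 + 225) + 1311 = (((7 - 3)*2)*1)*14 + 1311 = ((4*2)*1)*14 + 1311 = (8*1)*14 + 1311 = 8*14 + 1311 = 112 + 1311 = 1423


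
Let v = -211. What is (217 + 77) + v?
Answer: 83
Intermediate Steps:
(217 + 77) + v = (217 + 77) - 211 = 294 - 211 = 83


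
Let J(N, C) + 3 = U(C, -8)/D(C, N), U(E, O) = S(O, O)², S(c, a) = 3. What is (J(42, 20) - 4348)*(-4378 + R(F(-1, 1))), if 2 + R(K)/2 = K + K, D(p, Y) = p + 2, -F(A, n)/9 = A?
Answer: 207984349/11 ≈ 1.8908e+7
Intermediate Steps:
F(A, n) = -9*A
D(p, Y) = 2 + p
U(E, O) = 9 (U(E, O) = 3² = 9)
R(K) = -4 + 4*K (R(K) = -4 + 2*(K + K) = -4 + 2*(2*K) = -4 + 4*K)
J(N, C) = -3 + 9/(2 + C)
(J(42, 20) - 4348)*(-4378 + R(F(-1, 1))) = (3*(1 - 1*20)/(2 + 20) - 4348)*(-4378 + (-4 + 4*(-9*(-1)))) = (3*(1 - 20)/22 - 4348)*(-4378 + (-4 + 4*9)) = (3*(1/22)*(-19) - 4348)*(-4378 + (-4 + 36)) = (-57/22 - 4348)*(-4378 + 32) = -95713/22*(-4346) = 207984349/11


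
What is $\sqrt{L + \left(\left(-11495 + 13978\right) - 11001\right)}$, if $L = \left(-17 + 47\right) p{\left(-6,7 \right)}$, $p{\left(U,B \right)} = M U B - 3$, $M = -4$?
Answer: $4 i \sqrt{223} \approx 59.733 i$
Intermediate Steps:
$p{\left(U,B \right)} = -3 - 4 B U$ ($p{\left(U,B \right)} = - 4 U B - 3 = - 4 B U - 3 = -3 - 4 B U$)
$L = 4950$ ($L = \left(-17 + 47\right) \left(-3 - 28 \left(-6\right)\right) = 30 \left(-3 + 168\right) = 30 \cdot 165 = 4950$)
$\sqrt{L + \left(\left(-11495 + 13978\right) - 11001\right)} = \sqrt{4950 + \left(\left(-11495 + 13978\right) - 11001\right)} = \sqrt{4950 + \left(2483 - 11001\right)} = \sqrt{4950 - 8518} = \sqrt{-3568} = 4 i \sqrt{223}$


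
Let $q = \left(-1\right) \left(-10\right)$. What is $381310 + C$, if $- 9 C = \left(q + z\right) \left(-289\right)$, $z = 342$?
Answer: $\frac{3533518}{9} \approx 3.9261 \cdot 10^{5}$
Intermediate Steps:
$q = 10$
$C = \frac{101728}{9}$ ($C = - \frac{\left(10 + 342\right) \left(-289\right)}{9} = - \frac{352 \left(-289\right)}{9} = \left(- \frac{1}{9}\right) \left(-101728\right) = \frac{101728}{9} \approx 11303.0$)
$381310 + C = 381310 + \frac{101728}{9} = \frac{3533518}{9}$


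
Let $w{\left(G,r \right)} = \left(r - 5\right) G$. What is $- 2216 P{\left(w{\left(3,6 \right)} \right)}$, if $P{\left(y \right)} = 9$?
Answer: $-19944$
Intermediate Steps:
$w{\left(G,r \right)} = G \left(-5 + r\right)$ ($w{\left(G,r \right)} = \left(-5 + r\right) G = G \left(-5 + r\right)$)
$- 2216 P{\left(w{\left(3,6 \right)} \right)} = \left(-2216\right) 9 = -19944$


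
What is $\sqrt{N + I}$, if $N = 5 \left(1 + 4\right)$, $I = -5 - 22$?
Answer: $i \sqrt{2} \approx 1.4142 i$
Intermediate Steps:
$I = -27$ ($I = -5 - 22 = -27$)
$N = 25$ ($N = 5 \cdot 5 = 25$)
$\sqrt{N + I} = \sqrt{25 - 27} = \sqrt{-2} = i \sqrt{2}$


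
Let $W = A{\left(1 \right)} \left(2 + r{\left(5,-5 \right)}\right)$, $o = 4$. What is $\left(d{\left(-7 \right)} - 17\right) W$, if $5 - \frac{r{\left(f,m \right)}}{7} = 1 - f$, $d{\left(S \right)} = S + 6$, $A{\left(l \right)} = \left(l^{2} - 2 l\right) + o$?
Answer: $-3510$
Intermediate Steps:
$A{\left(l \right)} = 4 + l^{2} - 2 l$ ($A{\left(l \right)} = \left(l^{2} - 2 l\right) + 4 = 4 + l^{2} - 2 l$)
$d{\left(S \right)} = 6 + S$
$r{\left(f,m \right)} = 28 + 7 f$ ($r{\left(f,m \right)} = 35 - 7 \left(1 - f\right) = 35 + \left(-7 + 7 f\right) = 28 + 7 f$)
$W = 195$ ($W = \left(4 + 1^{2} - 2\right) \left(2 + \left(28 + 7 \cdot 5\right)\right) = \left(4 + 1 - 2\right) \left(2 + \left(28 + 35\right)\right) = 3 \left(2 + 63\right) = 3 \cdot 65 = 195$)
$\left(d{\left(-7 \right)} - 17\right) W = \left(\left(6 - 7\right) - 17\right) 195 = \left(-1 - 17\right) 195 = \left(-18\right) 195 = -3510$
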